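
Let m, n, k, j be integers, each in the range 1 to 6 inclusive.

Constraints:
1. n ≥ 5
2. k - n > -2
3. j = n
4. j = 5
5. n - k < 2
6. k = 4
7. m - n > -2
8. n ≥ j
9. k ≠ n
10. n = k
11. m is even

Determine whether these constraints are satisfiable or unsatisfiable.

Constraint 4 fixes j = 5 and constraint 6 fixes k = 4. Constraints 3 and 10 give j = n = k, so j = k. But 5 ≠ 4 — contradiction.

Unsatisfiable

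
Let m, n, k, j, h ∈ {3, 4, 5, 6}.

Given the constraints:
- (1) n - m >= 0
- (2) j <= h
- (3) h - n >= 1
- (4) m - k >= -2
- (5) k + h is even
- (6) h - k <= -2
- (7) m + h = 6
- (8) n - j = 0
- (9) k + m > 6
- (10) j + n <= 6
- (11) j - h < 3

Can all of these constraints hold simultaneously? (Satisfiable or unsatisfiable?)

Constraints 1, 3, 4, and 6 give n − m ≥ 0, m − k ≥ -2, k − h ≥ 2, h − n ≥ 1.
Adding all 4 inequalities: the left sides telescope to 0, and the right sides sum to 0 + (-2) + 2 + 1 = 1. So 0 ≥ 1, which is false.

Unsatisfiable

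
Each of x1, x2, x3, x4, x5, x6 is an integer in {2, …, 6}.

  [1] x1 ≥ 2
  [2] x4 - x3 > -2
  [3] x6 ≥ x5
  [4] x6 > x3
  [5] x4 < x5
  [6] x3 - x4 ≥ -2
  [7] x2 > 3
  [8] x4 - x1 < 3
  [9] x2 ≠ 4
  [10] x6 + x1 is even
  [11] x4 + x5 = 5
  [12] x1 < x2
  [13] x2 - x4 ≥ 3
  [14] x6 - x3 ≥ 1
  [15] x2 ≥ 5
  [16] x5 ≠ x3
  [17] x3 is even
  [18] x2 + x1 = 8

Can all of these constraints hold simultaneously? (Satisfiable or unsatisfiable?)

Satisfiable

The assignment x1 = 2, x2 = 6, x3 = 2, x4 = 2, x5 = 3, x6 = 4 works:
  constraint 2 holds since x4 - x3 = 0.
  constraint 6 holds since x3 - x4 = 0.
The rest check out directly.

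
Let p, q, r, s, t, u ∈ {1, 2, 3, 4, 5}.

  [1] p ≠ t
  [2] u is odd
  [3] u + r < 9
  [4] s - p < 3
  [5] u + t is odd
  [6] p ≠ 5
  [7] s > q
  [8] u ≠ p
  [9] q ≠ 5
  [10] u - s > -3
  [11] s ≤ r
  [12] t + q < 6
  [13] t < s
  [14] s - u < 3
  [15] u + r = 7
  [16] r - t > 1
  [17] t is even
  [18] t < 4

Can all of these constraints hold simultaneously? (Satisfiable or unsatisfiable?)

Try p = 4, q = 3, r = 4, s = 4, t = 2, u = 3.
Check constraint 3: u + r = 7; constraint 4: s - p = 0; constraint 10: u - s = -1. The remaining constraints are straightforward to verify.

Satisfiable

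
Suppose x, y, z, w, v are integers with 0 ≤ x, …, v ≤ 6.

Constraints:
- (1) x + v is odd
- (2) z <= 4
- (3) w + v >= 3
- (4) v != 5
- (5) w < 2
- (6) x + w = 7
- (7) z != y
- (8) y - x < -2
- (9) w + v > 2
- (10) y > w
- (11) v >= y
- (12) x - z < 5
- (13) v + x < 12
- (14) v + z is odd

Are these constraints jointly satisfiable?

Satisfiable

One satisfying assignment is x = 6, y = 3, z = 4, w = 1, v = 3.
For the less obvious constraints — constraint 3: w + v = 4; constraint 6: x + w = 7 — and the others hold by inspection.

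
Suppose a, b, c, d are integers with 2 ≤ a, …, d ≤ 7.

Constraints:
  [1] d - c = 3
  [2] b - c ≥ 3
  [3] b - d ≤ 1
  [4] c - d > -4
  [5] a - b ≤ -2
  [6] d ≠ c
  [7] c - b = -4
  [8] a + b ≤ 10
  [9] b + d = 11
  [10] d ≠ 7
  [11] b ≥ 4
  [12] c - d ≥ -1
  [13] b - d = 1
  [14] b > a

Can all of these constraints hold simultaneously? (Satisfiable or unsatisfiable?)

Constraints 2, 3, and 12 give c − d ≥ -1, d − b ≥ -1, b − c ≥ 3.
Adding all 3 inequalities: the left sides telescope to 0, and the right sides sum to (-1) + (-1) + 3 = 1. So 0 ≥ 1, which is false.

Unsatisfiable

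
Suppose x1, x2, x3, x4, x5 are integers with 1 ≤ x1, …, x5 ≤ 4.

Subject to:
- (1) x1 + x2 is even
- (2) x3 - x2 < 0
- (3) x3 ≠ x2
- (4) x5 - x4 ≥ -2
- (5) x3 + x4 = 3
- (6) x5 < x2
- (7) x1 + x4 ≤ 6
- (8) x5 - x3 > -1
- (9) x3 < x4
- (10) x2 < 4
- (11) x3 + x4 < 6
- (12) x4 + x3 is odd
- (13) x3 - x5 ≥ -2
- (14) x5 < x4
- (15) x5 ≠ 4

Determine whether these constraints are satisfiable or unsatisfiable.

Satisfiable

Try x1 = 2, x2 = 2, x3 = 1, x4 = 2, x5 = 1.
Check constraint 2: x3 - x2 = -1; constraint 4: x5 - x4 = -1; constraint 5: x3 + x4 = 3. The remaining constraints are straightforward to verify.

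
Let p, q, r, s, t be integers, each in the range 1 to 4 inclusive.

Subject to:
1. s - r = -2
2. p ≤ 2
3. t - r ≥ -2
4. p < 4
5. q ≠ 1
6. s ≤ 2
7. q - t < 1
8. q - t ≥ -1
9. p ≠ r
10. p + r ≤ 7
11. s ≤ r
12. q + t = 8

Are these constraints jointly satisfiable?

Satisfiable

Setting (p, q, r, s, t) = (1, 4, 3, 1, 4) satisfies everything: constraint 1: s - r = -2; constraint 3: t - r = 1, and the others follow.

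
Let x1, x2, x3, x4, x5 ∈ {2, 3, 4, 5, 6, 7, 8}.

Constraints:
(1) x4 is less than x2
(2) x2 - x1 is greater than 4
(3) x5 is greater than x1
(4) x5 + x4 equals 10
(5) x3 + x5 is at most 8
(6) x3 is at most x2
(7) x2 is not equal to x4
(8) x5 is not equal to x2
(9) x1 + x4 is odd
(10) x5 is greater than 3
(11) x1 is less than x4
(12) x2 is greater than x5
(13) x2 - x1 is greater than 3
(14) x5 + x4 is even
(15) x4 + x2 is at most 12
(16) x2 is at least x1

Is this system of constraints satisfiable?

Satisfiable

The assignment x1 = 2, x2 = 7, x3 = 2, x4 = 5, x5 = 5 works:
  constraint 2 holds since x2 - x1 = 5.
  constraint 4 holds since x5 + x4 = 10.
The rest check out directly.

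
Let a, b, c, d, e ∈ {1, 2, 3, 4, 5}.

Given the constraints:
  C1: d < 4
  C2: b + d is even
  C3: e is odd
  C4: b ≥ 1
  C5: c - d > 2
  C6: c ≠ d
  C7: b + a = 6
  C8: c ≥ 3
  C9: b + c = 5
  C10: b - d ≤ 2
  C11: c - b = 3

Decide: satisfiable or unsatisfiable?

Satisfiable

One satisfying assignment is a = 5, b = 1, c = 4, d = 1, e = 1.
For the less obvious constraints — constraint 5: c - d = 3; constraint 7: b + a = 6; constraint 9: b + c = 5 — and the others hold by inspection.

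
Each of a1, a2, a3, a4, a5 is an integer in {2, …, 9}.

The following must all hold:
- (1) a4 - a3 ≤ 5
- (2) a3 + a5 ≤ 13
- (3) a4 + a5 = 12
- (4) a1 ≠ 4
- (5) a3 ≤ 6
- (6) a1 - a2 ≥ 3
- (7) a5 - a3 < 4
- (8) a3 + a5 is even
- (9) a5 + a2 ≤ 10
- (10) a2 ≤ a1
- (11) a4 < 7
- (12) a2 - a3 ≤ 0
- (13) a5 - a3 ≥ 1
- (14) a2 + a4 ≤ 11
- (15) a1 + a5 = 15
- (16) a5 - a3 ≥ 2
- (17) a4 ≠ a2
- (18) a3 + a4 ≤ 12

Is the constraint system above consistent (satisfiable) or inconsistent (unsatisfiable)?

Satisfiable

Setting (a1, a2, a3, a4, a5) = (9, 3, 4, 6, 6) satisfies everything: constraint 1: a4 - a3 = 2; constraint 2: a3 + a5 = 10, and the others follow.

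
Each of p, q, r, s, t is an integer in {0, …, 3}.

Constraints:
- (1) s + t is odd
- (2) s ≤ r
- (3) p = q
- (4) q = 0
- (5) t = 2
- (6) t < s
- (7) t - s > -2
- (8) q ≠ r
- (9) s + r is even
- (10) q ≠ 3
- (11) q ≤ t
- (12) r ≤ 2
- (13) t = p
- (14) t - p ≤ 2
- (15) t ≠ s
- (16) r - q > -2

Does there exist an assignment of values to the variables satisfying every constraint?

Constraint 5 fixes t = 2 and constraint 4 fixes q = 0. Constraints 3 and 13 give t = p = q, so t = q. But 2 ≠ 0 — contradiction.

Unsatisfiable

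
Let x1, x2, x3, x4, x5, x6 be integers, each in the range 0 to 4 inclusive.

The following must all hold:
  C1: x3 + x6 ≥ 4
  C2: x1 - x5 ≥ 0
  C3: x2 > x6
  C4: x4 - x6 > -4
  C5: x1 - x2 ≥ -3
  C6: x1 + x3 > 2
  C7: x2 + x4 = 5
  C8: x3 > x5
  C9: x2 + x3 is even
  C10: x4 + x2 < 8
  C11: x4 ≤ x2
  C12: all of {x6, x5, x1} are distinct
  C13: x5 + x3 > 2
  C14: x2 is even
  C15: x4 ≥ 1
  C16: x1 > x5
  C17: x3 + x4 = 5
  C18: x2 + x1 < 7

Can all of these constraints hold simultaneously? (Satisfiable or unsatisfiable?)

One satisfying assignment is x1 = 1, x2 = 4, x3 = 4, x4 = 1, x5 = 0, x6 = 3.
For the less obvious constraints — constraint 1: x3 + x6 = 7; constraint 2: x1 - x5 = 1 — and the others hold by inspection.

Satisfiable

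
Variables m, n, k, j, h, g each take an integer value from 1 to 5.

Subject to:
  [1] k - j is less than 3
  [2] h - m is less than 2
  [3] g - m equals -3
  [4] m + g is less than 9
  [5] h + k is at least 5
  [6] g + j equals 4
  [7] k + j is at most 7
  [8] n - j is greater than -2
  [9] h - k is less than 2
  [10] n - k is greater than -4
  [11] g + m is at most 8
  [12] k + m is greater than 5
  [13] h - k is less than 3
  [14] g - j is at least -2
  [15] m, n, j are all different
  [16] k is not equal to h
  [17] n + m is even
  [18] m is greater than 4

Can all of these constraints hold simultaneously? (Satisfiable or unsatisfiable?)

One satisfying assignment is m = 5, n = 1, k = 3, j = 2, h = 4, g = 2.
For the less obvious constraints — constraint 1: k - j = 1; constraint 2: h - m = -1; constraint 3: g - m = -3 — and the others hold by inspection.

Satisfiable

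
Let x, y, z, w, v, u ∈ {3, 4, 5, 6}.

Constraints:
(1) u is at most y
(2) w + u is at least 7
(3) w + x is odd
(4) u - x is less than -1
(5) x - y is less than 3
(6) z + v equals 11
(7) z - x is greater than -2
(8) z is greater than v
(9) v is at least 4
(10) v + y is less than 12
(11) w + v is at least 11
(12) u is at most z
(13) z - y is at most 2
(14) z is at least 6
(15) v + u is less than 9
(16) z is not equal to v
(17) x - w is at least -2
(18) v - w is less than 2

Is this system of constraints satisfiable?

Take x = 5, y = 4, z = 6, w = 6, v = 5, u = 3. Then constraint 2: w + u = 9; constraint 4: u - x = -2, and every other listed constraint is also met.

Satisfiable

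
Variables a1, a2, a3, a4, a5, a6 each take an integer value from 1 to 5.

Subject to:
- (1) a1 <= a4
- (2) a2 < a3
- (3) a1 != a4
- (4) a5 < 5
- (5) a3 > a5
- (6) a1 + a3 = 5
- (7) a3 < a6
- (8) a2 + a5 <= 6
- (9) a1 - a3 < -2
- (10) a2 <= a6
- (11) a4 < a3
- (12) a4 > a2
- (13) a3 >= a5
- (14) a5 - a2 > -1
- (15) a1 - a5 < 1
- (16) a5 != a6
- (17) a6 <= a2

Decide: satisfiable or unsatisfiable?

Unsatisfiable

Constraints 7, 11, 12, and 17 give a3 < a6, a6 ≤ a2, a2 < a4, a4 < a3. Chaining: a3 < a6 ≤ a2 < a4 < a3, which forces a3 < a3 — impossible.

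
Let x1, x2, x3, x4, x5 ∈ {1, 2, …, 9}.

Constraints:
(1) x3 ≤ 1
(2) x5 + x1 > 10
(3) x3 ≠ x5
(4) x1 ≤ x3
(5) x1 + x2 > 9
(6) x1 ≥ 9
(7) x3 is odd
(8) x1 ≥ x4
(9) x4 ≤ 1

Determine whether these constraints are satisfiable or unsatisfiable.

Unsatisfiable

From constraint 6: x1 ≥ 9. From constraints 1 and 4: x1 ≤ x3 and x3 ≤ 1, so x1 ≤ 1. But 1 < 9, so no value of x1 works.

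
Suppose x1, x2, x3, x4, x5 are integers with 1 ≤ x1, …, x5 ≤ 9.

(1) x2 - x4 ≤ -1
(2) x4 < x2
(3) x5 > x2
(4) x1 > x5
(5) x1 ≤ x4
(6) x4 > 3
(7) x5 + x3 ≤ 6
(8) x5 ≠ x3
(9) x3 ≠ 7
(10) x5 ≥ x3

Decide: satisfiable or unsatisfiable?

Constraints 2, 3, 4, and 5 give x5 < x1, x1 ≤ x4, x4 < x2, x2 < x5. Chaining: x5 < x1 ≤ x4 < x2 < x5, which forces x5 < x5 — impossible.

Unsatisfiable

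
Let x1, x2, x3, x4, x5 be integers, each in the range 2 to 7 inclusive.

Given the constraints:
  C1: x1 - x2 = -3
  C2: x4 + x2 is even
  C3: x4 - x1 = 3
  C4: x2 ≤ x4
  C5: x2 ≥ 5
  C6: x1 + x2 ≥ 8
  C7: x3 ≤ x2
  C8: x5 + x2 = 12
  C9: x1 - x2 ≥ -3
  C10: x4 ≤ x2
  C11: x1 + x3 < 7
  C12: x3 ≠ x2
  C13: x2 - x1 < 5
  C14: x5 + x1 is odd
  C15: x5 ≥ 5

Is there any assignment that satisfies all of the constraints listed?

Take x1 = 3, x2 = 6, x3 = 2, x4 = 6, x5 = 6. Then constraint 1: x1 - x2 = -3; constraint 3: x4 - x1 = 3; constraint 6: x1 + x2 = 9, and every other listed constraint is also met.

Satisfiable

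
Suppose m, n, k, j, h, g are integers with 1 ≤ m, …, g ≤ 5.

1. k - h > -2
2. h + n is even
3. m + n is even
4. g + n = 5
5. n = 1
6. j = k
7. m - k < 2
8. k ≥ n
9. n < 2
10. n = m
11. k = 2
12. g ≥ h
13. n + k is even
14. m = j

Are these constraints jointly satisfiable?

Unsatisfiable

Constraint 5 fixes n = 1 and constraint 11 fixes k = 2. Constraints 6, 10, and 14 give n = m = j = k, so n = k. But 1 ≠ 2 — contradiction.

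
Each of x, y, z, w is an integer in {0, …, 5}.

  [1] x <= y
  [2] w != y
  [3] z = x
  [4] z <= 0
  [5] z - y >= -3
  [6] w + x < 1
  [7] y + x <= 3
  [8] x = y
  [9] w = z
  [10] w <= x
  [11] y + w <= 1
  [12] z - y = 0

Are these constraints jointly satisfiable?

From constraints 3, 8, and 9, w = z = x = y, so w = y. But constraint 2 says w ≠ y. Contradiction.

Unsatisfiable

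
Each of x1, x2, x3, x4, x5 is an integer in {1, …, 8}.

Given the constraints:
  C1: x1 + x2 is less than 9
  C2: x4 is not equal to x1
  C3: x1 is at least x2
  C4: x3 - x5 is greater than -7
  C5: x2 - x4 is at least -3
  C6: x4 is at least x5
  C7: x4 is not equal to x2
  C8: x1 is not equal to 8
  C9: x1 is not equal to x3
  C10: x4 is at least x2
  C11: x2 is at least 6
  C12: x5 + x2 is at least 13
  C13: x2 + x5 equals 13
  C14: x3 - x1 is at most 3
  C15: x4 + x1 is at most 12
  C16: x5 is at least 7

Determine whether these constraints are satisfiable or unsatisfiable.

From constraints 6 and 16: x4 ≥ x5 ≥ 7. From constraints 3 and 11: x1 ≥ x2 ≥ 6. Hence x4 + x1 ≥ 13. But constraint 15 requires x4 + x1 ≤ 12, and 12 < 13. Contradiction.

Unsatisfiable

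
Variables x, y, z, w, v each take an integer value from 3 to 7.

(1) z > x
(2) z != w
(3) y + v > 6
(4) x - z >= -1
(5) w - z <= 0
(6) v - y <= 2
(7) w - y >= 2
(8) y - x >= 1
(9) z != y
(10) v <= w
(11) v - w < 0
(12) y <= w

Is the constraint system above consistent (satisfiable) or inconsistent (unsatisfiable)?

Constraints 4, 5, 7, and 8 give y − x ≥ 1, x − z ≥ -1, z − w ≥ 0, w − y ≥ 2.
Adding all 4 inequalities: the left sides telescope to 0, and the right sides sum to 1 + (-1) + 0 + 2 = 2. So 0 ≥ 2, which is false.

Unsatisfiable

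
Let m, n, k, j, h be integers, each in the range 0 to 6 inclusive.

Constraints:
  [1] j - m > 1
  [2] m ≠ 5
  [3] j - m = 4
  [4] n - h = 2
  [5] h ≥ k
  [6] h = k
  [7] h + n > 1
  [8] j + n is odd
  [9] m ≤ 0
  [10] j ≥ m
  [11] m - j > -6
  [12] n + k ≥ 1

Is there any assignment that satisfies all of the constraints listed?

Setting (m, n, k, j, h) = (0, 3, 1, 4, 1) satisfies everything: constraint 1: j - m = 4; constraint 3: j - m = 4, and the others follow.

Satisfiable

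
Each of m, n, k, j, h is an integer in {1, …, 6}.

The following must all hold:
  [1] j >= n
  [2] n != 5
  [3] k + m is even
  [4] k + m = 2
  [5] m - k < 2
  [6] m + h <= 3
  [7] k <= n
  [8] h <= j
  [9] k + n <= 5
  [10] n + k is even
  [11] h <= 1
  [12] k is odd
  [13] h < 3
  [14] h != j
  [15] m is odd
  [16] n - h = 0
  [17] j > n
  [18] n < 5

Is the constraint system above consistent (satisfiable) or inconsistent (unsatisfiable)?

Satisfiable

Setting (m, n, k, j, h) = (1, 1, 1, 6, 1) satisfies everything: constraint 4: k + m = 2; constraint 5: m - k = 0; constraint 6: m + h = 2, and the others follow.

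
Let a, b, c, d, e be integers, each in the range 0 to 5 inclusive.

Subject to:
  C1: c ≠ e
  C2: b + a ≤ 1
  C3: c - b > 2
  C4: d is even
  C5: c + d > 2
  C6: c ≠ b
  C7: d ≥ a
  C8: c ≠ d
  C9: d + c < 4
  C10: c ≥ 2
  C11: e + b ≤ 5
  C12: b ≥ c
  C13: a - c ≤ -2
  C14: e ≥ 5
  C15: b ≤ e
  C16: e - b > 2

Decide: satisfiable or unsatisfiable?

Unsatisfiable

From constraint 14: e ≥ 5. From constraints 10 and 12: b ≥ c ≥ 2. Hence e + b ≥ 7. But constraint 11 requires e + b ≤ 5, and 5 < 7. Contradiction.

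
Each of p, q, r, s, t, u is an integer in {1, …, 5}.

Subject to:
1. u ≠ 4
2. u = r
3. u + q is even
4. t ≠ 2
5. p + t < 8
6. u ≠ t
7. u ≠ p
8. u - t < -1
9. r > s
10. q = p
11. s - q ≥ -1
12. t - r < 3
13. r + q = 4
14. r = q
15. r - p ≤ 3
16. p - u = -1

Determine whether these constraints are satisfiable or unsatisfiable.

Unsatisfiable

From constraints 2, 10, and 14, u = r = q = p, so u = p. But constraint 7 says u ≠ p. Contradiction.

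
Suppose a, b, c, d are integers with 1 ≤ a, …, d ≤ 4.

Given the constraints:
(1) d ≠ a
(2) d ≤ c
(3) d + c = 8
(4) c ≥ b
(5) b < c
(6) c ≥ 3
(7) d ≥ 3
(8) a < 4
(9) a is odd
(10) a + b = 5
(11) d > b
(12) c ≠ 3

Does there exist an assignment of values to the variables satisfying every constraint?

Satisfiable

Take a = 3, b = 2, c = 4, d = 4. Then constraint 3: d + c = 8; constraint 10: a + b = 5, and every other listed constraint is also met.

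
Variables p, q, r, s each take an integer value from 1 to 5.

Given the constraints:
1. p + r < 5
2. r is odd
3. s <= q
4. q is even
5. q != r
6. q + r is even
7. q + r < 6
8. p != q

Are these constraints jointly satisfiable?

Constraint 4 makes q even and constraint 2 makes r odd, so q + r must be odd. Constraint 6 says q + r is even — contradiction.

Unsatisfiable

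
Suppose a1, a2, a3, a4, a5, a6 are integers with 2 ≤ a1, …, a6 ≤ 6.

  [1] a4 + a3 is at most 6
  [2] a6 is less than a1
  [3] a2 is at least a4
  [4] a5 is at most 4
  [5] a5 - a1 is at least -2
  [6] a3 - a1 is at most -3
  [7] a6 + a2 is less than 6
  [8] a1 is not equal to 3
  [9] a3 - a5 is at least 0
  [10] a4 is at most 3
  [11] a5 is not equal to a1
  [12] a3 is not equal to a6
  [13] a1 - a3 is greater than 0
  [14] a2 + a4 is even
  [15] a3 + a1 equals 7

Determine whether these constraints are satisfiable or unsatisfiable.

Constraints 5, 6, and 9 give a1 − a3 ≥ 3, a3 − a5 ≥ 0, a5 − a1 ≥ -2.
Adding all 3 inequalities: the left sides telescope to 0, and the right sides sum to 3 + 0 + (-2) = 1. So 0 ≥ 1, which is false.

Unsatisfiable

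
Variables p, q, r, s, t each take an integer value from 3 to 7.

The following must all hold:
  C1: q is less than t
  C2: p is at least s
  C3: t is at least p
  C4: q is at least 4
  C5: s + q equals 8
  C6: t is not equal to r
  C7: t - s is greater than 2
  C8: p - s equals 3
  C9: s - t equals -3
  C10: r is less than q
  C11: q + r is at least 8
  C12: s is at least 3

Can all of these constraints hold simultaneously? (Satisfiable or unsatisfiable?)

Satisfiable

The assignment p = 6, q = 5, r = 3, s = 3, t = 6 works:
  constraint 5 holds since s + q = 8.
  constraint 7 holds since t - s = 3.
  constraint 8 holds since p - s = 3.
The rest check out directly.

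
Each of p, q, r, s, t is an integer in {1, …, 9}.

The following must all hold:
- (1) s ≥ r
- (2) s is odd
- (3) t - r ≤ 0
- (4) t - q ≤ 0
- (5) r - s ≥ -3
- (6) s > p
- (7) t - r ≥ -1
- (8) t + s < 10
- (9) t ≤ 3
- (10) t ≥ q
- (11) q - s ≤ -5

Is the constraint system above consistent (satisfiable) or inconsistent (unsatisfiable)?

Constraints 4, 5, 7, and 11 give r − s ≥ -3, s − q ≥ 5, q − t ≥ 0, t − r ≥ -1.
Adding all 4 inequalities: the left sides telescope to 0, and the right sides sum to (-3) + 5 + 0 + (-1) = 1. So 0 ≥ 1, which is false.

Unsatisfiable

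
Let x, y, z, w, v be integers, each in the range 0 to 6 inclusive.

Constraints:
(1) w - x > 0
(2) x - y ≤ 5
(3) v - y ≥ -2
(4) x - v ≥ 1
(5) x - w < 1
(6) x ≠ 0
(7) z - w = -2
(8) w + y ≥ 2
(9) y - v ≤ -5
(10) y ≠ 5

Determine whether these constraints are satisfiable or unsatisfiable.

Constraints 2, 4, and 9 give v − y ≥ 5, y − x ≥ -5, x − v ≥ 1.
Adding all 3 inequalities: the left sides telescope to 0, and the right sides sum to 5 + (-5) + 1 = 1. So 0 ≥ 1, which is false.

Unsatisfiable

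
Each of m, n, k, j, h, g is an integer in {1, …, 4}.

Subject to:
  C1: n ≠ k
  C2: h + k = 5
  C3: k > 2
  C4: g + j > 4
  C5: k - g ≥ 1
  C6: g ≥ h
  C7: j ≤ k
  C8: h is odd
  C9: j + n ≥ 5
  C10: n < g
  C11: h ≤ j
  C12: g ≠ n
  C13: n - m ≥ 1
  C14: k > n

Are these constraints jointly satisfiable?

Satisfiable

Try m = 1, n = 2, k = 4, j = 3, h = 1, g = 3.
Check constraint 2: h + k = 5; constraint 4: g + j = 6; constraint 5: k - g = 1. The remaining constraints are straightforward to verify.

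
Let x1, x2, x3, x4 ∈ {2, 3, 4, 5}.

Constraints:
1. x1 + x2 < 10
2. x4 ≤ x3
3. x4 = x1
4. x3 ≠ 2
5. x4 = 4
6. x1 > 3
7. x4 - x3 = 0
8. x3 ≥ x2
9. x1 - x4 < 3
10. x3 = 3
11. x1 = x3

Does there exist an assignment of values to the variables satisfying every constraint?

Unsatisfiable

Constraint 5 fixes x4 = 4 and constraint 10 fixes x3 = 3. Constraints 3 and 11 give x4 = x1 = x3, so x4 = x3. But 4 ≠ 3 — contradiction.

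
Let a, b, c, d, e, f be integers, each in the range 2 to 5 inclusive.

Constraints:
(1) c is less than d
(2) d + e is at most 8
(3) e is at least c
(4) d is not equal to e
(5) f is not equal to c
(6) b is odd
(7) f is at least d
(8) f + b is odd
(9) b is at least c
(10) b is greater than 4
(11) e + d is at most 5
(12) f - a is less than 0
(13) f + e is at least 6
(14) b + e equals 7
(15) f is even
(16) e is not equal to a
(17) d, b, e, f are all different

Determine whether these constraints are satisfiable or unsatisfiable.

Try a = 5, b = 5, c = 2, d = 3, e = 2, f = 4.
Check constraint 2: d + e = 5; constraint 11: e + d = 5. The remaining constraints are straightforward to verify.

Satisfiable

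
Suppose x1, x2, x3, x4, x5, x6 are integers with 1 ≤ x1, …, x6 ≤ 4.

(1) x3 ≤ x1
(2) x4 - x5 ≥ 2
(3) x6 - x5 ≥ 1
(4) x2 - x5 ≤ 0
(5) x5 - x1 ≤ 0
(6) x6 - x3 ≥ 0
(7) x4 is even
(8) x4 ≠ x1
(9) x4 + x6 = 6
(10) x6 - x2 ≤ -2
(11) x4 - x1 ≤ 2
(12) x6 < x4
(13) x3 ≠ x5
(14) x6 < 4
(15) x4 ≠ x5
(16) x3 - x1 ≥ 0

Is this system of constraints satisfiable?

Unsatisfiable

Constraints 2, 4, 6, 10, 11, and 16 give x5 − x2 ≥ 0, x2 − x6 ≥ 2, x6 − x3 ≥ 0, x3 − x1 ≥ 0, x1 − x4 ≥ -2, x4 − x5 ≥ 2.
Adding all 6 inequalities: the left sides telescope to 0, and the right sides sum to 0 + 2 + 0 + 0 + (-2) + 2 = 2. So 0 ≥ 2, which is false.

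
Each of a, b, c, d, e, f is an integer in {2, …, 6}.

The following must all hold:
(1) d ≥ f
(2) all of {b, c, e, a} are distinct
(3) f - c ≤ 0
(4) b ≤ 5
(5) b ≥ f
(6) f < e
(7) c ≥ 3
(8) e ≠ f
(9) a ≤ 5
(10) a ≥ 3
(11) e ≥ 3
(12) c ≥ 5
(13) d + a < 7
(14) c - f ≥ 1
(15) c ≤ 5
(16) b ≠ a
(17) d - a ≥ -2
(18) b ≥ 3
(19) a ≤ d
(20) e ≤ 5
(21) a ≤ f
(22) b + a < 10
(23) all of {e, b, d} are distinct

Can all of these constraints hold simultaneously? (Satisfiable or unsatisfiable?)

Unsatisfiable

Constraints 4, 7, 9, 10, 11, 15, 18, and 20 confine each of b, c, e, a to the 3 values {3, …, 5}.
Constraint 2 requires all 4 of them to be distinct, but only 3 values are available — impossible by the pigeonhole principle.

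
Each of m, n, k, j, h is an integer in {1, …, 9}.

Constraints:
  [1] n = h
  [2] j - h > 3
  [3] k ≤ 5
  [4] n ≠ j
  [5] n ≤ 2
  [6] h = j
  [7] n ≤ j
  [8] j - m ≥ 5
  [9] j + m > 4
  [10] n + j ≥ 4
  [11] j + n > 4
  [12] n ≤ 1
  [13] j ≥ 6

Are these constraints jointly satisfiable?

From constraints 1 and 6, n = h = j, so n = j. But constraint 4 says n ≠ j. Contradiction.

Unsatisfiable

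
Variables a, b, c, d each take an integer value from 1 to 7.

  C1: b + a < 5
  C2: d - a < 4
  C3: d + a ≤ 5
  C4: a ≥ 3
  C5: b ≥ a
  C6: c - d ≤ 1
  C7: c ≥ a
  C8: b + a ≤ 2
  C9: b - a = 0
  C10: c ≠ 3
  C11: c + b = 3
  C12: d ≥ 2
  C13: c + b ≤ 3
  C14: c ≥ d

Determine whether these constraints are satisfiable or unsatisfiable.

Unsatisfiable

From constraints 12 and 14: c ≥ d ≥ 2. From constraints 4 and 5: b ≥ a ≥ 3. Hence c + b ≥ 5. But constraint 13 requires c + b ≤ 3, and 3 < 5. Contradiction.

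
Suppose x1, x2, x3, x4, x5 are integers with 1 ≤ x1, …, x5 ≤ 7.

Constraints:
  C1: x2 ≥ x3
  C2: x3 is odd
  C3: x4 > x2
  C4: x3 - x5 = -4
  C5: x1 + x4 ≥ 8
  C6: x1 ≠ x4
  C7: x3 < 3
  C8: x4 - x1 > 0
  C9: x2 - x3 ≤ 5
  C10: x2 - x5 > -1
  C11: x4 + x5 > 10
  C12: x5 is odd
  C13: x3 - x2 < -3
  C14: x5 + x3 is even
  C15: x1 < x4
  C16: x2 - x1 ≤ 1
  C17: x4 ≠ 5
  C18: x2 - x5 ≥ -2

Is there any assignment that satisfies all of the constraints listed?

One satisfying assignment is x1 = 5, x2 = 5, x3 = 1, x4 = 6, x5 = 5.
For the less obvious constraints — constraint 4: x3 - x5 = -4; constraint 5: x1 + x4 = 11 — and the others hold by inspection.

Satisfiable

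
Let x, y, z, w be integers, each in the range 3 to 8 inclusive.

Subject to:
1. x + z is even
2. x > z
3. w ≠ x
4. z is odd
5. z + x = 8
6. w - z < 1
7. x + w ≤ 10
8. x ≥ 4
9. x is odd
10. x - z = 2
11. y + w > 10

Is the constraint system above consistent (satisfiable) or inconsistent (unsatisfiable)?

Try x = 5, y = 8, z = 3, w = 3.
Check constraint 5: z + x = 8; constraint 6: w - z = 0. The remaining constraints are straightforward to verify.

Satisfiable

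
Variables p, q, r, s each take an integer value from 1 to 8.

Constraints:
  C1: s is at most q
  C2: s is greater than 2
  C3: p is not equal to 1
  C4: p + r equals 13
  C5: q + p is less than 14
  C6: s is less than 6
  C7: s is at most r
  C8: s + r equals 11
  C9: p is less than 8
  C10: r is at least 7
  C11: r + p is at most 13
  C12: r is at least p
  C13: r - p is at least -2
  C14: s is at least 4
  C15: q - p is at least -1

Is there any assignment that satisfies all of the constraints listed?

Take p = 6, q = 6, r = 7, s = 4. Then constraint 4: p + r = 13; constraint 5: q + p = 12; constraint 8: s + r = 11, and every other listed constraint is also met.

Satisfiable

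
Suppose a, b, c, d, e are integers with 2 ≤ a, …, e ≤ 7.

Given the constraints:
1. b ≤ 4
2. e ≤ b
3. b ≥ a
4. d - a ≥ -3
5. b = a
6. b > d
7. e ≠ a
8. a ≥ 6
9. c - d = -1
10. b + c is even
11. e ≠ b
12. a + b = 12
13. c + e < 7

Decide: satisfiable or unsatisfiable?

From constraint 8: a ≥ 6. From constraints 1 and 3: a ≤ b and b ≤ 4, so a ≤ 4. But 4 < 6, so no value of a works.

Unsatisfiable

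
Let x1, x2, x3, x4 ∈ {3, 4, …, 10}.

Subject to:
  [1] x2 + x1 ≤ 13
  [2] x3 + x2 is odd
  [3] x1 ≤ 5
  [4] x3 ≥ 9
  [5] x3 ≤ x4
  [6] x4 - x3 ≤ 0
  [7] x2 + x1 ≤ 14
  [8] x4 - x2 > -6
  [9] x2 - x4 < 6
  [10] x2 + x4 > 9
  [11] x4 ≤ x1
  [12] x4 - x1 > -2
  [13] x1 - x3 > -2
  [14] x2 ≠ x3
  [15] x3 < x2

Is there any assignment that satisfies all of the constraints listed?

From constraints 4 and 5: x4 ≥ x3 and x3 ≥ 9, so x4 ≥ 9. From constraints 3 and 11: x4 ≤ x1 and x1 ≤ 5, so x4 ≤ 5. But 5 < 9, so no value of x4 works.

Unsatisfiable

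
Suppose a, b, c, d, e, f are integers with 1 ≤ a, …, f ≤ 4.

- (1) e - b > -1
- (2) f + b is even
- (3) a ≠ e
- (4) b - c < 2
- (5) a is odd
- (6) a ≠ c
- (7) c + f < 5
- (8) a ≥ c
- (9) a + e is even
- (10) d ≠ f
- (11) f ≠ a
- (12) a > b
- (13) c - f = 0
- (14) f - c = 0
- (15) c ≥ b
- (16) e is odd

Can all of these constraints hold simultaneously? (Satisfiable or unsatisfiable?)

Satisfiable

Setting (a, b, c, d, e, f) = (3, 1, 1, 2, 1, 1) satisfies everything: constraint 1: e - b = 0; constraint 4: b - c = 0, and the others follow.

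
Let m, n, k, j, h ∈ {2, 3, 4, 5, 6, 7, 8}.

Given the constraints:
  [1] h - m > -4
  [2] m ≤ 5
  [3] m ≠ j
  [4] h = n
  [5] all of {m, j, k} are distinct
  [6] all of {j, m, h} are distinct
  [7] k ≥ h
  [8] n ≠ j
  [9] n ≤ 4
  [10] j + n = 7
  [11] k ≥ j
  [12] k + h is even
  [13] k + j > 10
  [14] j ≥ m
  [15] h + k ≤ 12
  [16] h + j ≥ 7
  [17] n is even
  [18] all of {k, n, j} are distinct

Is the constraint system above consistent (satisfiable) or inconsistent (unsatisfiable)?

Satisfiable

Take m = 3, n = 2, k = 8, j = 5, h = 2. Then constraint 1: h - m = -1; constraint 10: j + n = 7; constraint 13: k + j = 13, and every other listed constraint is also met.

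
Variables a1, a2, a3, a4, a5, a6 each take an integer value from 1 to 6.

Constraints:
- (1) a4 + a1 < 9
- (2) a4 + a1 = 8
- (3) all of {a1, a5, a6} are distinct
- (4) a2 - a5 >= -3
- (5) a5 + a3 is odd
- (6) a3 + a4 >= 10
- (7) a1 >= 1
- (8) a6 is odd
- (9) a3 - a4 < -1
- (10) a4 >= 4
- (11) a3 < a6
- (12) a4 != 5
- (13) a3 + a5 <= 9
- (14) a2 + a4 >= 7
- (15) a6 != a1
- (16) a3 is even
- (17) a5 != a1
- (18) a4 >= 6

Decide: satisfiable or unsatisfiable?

Setting (a1, a2, a3, a4, a5, a6) = (2, 2, 4, 6, 3, 5) satisfies everything: constraint 1: a4 + a1 = 8; constraint 2: a4 + a1 = 8, and the others follow.

Satisfiable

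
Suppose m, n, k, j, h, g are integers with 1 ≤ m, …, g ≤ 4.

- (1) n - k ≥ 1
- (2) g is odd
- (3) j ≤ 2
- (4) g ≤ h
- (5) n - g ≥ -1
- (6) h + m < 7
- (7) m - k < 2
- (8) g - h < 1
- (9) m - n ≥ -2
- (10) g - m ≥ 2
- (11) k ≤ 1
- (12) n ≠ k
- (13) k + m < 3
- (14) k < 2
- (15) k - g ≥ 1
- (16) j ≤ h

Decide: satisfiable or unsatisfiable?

Unsatisfiable

Constraints 1, 9, 10, and 15 give m − n ≥ -2, n − k ≥ 1, k − g ≥ 1, g − m ≥ 2.
Adding all 4 inequalities: the left sides telescope to 0, and the right sides sum to (-2) + 1 + 1 + 2 = 2. So 0 ≥ 2, which is false.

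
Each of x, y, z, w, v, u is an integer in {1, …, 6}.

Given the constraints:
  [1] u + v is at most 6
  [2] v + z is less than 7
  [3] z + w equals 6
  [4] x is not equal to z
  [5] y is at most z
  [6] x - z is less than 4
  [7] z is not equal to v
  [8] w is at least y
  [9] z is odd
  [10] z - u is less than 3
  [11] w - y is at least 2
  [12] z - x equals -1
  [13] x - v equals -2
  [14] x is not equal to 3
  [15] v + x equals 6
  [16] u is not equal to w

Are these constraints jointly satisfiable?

Satisfiable

Take x = 2, y = 1, z = 1, w = 5, v = 4, u = 1. Then constraint 1: u + v = 5; constraint 2: v + z = 5, and every other listed constraint is also met.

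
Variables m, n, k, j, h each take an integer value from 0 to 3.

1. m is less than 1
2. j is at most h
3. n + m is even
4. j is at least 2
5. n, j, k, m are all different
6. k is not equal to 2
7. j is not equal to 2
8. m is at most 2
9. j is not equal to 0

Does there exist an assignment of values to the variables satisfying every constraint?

Take m = 0, n = 2, k = 1, j = 3, h = 3. Then constraint 2: j = 3, h = 3; constraint 3: n + m = 2 is even; constraint 5: values 2, 3, 1, 0 are distinct, and every other listed constraint is also met.

Satisfiable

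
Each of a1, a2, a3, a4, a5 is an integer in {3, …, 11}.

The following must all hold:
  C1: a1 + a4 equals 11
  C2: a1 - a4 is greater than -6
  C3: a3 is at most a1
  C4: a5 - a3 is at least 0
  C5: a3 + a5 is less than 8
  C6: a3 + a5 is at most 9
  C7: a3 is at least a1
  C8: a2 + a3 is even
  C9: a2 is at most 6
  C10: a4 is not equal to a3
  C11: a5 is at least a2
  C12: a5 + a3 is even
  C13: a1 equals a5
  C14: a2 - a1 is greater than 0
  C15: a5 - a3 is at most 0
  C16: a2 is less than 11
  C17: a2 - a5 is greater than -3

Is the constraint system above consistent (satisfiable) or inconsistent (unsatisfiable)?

Constraints 3, 11, 14, and 15 give a1 < a2, a2 ≤ a5, a5 ≤ a3, a3 ≤ a1. Chaining: a1 < a2 ≤ a5 ≤ a3 ≤ a1, which forces a1 < a1 — impossible.

Unsatisfiable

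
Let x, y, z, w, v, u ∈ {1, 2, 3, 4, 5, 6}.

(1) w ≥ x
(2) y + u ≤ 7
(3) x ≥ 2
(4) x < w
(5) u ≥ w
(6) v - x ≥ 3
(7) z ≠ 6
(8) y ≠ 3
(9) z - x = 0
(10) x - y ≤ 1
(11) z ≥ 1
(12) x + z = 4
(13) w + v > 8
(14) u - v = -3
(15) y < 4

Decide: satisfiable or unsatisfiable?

Take x = 2, y = 2, z = 2, w = 3, v = 6, u = 3. Then constraint 2: y + u = 5; constraint 6: v - x = 4, and every other listed constraint is also met.

Satisfiable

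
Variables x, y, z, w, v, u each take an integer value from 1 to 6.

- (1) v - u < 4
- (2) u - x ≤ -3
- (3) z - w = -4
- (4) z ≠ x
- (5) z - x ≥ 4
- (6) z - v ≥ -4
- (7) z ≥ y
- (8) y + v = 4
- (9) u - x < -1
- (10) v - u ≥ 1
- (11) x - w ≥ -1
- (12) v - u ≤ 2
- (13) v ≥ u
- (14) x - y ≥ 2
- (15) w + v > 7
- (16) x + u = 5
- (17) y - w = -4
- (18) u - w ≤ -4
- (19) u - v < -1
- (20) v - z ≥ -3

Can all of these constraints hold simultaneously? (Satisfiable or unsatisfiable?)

Constraints 5, 11, 12, 18, and 20 give u − v ≥ -2, v − z ≥ -3, z − x ≥ 4, x − w ≥ -1, w − u ≥ 4.
Adding all 5 inequalities: the left sides telescope to 0, and the right sides sum to (-2) + (-3) + 4 + (-1) + 4 = 2. So 0 ≥ 2, which is false.

Unsatisfiable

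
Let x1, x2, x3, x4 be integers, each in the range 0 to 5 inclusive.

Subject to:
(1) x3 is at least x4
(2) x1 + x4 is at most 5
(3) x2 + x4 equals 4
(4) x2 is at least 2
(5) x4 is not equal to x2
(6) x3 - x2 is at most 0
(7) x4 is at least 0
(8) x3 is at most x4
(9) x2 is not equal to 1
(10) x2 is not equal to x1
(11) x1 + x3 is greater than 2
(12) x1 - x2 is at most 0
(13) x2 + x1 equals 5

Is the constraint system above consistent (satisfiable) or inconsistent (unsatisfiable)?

Setting (x1, x2, x3, x4) = (2, 3, 1, 1) satisfies everything: constraint 2: x1 + x4 = 3; constraint 3: x2 + x4 = 4, and the others follow.

Satisfiable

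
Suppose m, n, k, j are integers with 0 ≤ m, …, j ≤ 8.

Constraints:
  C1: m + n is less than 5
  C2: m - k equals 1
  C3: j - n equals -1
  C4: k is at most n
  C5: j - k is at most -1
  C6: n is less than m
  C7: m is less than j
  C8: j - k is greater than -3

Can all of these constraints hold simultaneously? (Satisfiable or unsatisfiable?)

Constraints 4, 5, 6, and 7 give k ≤ n, n < m, m < j, j < k. Chaining: k ≤ n < m < j < k, which forces k < k — impossible.

Unsatisfiable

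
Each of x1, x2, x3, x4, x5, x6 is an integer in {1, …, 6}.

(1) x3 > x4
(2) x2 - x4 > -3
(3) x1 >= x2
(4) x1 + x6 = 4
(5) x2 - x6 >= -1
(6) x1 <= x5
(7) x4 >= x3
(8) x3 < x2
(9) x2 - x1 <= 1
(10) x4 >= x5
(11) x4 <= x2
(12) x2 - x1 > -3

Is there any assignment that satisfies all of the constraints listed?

Constraints 1, 3, 6, 8, and 10 give x1 ≤ x5, x5 ≤ x4, x4 < x3, x3 < x2, x2 ≤ x1. Chaining: x1 ≤ x5 ≤ x4 < x3 < x2 ≤ x1, which forces x1 < x1 — impossible.

Unsatisfiable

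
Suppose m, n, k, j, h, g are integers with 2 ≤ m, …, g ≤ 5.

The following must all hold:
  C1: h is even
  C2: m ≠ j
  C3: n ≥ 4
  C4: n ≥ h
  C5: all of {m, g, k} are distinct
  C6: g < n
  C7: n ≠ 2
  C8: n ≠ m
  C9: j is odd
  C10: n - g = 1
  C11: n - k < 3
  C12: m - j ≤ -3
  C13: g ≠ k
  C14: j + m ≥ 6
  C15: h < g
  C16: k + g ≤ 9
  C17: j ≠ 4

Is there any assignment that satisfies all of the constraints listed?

Satisfiable

Setting (m, n, k, j, h, g) = (2, 5, 5, 5, 2, 4) satisfies everything: constraint 10: n - g = 1; constraint 11: n - k = 0; constraint 12: m - j = -3, and the others follow.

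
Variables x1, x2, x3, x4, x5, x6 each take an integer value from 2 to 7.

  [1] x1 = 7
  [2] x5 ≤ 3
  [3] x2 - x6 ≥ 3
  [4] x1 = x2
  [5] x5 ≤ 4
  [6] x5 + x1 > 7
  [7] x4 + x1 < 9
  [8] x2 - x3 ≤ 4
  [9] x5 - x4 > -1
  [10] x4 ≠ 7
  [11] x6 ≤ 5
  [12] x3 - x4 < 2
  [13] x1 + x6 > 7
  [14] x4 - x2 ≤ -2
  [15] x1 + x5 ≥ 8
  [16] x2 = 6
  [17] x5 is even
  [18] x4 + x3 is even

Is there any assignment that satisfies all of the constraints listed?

Unsatisfiable

Constraint 1 fixes x1 = 7 and constraint 16 fixes x2 = 6, but constraint 4 requires x1 = x2. Since 7 ≠ 6, contradiction.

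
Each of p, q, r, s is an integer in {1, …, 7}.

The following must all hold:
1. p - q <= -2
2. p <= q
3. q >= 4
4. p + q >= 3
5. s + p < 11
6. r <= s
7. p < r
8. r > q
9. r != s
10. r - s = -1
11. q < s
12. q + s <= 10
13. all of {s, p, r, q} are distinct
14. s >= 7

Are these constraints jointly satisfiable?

From constraint 3: q ≥ 4. From constraint 14: s ≥ 7. Hence q + s ≥ 11. But constraint 12 requires q + s ≤ 10, and 10 < 11. Contradiction.

Unsatisfiable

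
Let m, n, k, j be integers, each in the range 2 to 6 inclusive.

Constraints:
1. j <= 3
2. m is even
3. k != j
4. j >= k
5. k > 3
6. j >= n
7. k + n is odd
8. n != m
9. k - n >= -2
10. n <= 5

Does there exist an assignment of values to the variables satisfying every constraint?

From constraint 5: k ≥ 4. From constraints 1 and 4: k ≤ j and j ≤ 3, so k ≤ 3. But 3 < 4, so no value of k works.

Unsatisfiable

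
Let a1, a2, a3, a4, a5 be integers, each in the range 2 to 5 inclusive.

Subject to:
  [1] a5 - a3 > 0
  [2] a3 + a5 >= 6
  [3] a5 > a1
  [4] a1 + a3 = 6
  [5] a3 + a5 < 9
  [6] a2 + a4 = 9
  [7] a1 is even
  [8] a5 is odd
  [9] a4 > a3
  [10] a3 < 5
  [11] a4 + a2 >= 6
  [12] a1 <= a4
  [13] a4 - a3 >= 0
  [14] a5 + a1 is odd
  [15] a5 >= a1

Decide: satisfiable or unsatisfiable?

Satisfiable

One satisfying assignment is a1 = 4, a2 = 4, a3 = 2, a4 = 5, a5 = 5.
For the less obvious constraints — constraint 1: a5 - a3 = 3; constraint 2: a3 + a5 = 7; constraint 4: a1 + a3 = 6 — and the others hold by inspection.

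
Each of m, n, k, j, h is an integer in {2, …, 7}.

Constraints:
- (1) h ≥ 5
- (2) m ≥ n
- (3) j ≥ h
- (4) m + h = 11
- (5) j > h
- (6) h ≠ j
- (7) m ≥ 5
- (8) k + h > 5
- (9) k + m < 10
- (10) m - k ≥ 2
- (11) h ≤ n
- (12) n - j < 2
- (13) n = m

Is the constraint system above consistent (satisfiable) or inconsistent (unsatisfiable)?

The assignment m = 6, n = 6, k = 3, j = 6, h = 5 works:
  constraint 4 holds since m + h = 11.
  constraint 8 holds since k + h = 8.
The rest check out directly.

Satisfiable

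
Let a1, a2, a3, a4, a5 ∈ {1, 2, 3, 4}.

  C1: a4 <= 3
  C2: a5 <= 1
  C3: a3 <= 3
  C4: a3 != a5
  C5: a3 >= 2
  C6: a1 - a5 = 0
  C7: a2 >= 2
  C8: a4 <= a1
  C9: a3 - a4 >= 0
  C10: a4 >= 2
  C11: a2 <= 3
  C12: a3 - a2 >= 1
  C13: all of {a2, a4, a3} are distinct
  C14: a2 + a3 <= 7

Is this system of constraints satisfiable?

Unsatisfiable

Constraints 1, 3, 5, 7, 10, and 11 confine each of a2, a4, a3 to the 2 values {2, 3}.
Constraint 13 requires all 3 of them to be distinct, but only 2 values are available — impossible by the pigeonhole principle.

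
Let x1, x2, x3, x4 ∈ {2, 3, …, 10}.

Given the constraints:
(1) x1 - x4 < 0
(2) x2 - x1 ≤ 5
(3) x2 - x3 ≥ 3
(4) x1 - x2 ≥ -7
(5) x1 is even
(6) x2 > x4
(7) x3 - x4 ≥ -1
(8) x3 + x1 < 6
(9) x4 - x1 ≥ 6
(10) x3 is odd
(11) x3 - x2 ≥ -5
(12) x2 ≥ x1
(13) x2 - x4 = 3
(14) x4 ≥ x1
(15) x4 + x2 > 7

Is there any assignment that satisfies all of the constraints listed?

Unsatisfiable

Constraints 3, 4, 7, and 9 give x1 − x2 ≥ -7, x2 − x3 ≥ 3, x3 − x4 ≥ -1, x4 − x1 ≥ 6.
Adding all 4 inequalities: the left sides telescope to 0, and the right sides sum to (-7) + 3 + (-1) + 6 = 1. So 0 ≥ 1, which is false.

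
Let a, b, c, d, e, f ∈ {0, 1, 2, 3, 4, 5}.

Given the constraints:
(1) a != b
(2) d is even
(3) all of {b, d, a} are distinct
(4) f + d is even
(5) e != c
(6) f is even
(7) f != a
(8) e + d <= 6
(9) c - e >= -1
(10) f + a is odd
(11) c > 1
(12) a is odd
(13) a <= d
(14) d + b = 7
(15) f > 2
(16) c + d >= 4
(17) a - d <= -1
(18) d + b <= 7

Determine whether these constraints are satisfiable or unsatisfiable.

Satisfiable

Setting (a, b, c, d, e, f) = (1, 3, 3, 4, 2, 4) satisfies everything: constraint 8: e + d = 6; constraint 9: c - e = 1; constraint 14: d + b = 7, and the others follow.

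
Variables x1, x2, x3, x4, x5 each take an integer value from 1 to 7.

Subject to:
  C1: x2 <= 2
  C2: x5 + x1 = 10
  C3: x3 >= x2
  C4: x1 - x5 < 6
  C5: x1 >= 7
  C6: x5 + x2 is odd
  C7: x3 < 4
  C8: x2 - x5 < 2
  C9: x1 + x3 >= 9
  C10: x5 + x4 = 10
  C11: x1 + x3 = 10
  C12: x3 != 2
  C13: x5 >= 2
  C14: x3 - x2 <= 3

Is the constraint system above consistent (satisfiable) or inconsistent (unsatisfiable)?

Take x1 = 7, x2 = 2, x3 = 3, x4 = 7, x5 = 3. Then constraint 2: x5 + x1 = 10; constraint 4: x1 - x5 = 4; constraint 8: x2 - x5 = -1, and every other listed constraint is also met.

Satisfiable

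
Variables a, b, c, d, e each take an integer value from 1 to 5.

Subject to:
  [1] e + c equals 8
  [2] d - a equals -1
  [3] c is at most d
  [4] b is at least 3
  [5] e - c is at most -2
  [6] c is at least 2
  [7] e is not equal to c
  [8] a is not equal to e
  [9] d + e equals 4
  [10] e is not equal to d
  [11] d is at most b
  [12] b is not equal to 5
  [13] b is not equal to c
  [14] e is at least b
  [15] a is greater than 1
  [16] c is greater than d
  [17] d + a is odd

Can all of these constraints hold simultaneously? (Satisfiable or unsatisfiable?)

Unsatisfiable

From constraints 3 and 6: d ≥ c ≥ 2. From constraints 4 and 14: e ≥ b ≥ 3. Hence d + e ≥ 5. But constraint 9 requires d + e = 4, and 4 < 5. Contradiction.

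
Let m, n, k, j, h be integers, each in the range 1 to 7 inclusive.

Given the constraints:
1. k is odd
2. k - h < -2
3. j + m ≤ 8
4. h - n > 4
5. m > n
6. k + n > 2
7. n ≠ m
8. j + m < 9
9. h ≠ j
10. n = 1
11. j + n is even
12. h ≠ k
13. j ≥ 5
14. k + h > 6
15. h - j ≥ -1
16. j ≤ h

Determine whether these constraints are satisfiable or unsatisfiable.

Satisfiable

Setting (m, n, k, j, h) = (2, 1, 3, 5, 6) satisfies everything: constraint 2: k - h = -3; constraint 3: j + m = 7, and the others follow.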